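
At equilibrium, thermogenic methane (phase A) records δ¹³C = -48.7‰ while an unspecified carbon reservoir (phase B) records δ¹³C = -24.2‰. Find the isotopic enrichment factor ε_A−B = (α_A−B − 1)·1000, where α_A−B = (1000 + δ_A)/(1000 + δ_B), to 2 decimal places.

-25.11‰

α_A−B = (1000 + -48.7) / (1000 + -24.2) = 951.3 / 975.8 = 0.974892
ε_A−B = (0.974892 − 1) × 1000 = -25.108‰
(The approximation ε ≈ δ_A − δ_B would give -24.5‰.)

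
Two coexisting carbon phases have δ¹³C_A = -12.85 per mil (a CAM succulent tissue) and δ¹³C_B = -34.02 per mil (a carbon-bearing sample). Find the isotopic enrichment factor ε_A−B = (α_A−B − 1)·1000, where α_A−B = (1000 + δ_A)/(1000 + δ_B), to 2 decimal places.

21.92 per mil

α_A−B = (1000 + -12.85) / (1000 + -34.02) = 987.15 / 965.98 = 1.021916
ε_A−B = (1.021916 − 1) × 1000 = 21.916 per mil
(The approximation ε ≈ δ_A − δ_B would give 21.17 per mil.)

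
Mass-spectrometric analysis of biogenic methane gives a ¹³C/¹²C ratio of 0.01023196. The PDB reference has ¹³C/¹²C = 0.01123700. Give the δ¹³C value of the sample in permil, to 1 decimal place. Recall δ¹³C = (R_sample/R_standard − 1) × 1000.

δ¹³C = (R_sample / R_standard − 1) × 1000
R_sample / R_standard = 0.01023196 / 0.01123700 = 0.910560
δ¹³C = (0.910560 − 1) × 1000 = -89.44 permil

-89.4 permil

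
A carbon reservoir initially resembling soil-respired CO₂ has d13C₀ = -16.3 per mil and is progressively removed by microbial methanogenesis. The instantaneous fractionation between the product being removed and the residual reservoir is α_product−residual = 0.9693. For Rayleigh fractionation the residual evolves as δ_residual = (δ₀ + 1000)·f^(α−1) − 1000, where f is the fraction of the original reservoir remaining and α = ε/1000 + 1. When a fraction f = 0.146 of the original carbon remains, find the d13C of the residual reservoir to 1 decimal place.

43.6 per mil

Rayleigh residual: δ_res = (δ₀ + 1000)·f^(α−1) − 1000
α − 1 = -0.03070
f^(α−1) = 0.146^(-0.03070) = 1.060851
δ_res = (-16.3 + 1000) × 1.060851 − 1000 = 1043.559 − 1000 = 43.56 per mil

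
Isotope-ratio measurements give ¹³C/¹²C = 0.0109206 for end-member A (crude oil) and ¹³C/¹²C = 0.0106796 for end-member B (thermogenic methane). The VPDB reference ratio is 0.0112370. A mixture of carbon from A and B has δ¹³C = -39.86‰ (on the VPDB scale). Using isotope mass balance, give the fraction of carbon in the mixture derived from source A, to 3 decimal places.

δ_A = (0.0109206/0.0112370 − 1)×1000 = (0.971843 − 1)×1000 = -28.157‰
δ_B = (0.0106796/0.0112370 − 1)×1000 = (0.950396 − 1)×1000 = -49.604‰
f_A = (δ_mix − δ_B)/(δ_A − δ_B) = (-39.86 − (-49.604))/(-28.157 − (-49.604))
f_A = 9.744 / 21.447 = 0.4543

0.454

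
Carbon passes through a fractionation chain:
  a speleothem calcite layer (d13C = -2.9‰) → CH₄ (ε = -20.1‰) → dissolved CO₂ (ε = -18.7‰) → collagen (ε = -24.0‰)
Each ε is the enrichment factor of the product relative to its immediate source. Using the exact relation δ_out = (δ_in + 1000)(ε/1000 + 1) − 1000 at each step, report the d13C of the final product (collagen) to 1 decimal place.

-64.2‰

step 1: δ = (-2.90 + 1000)·(-20.1/1000 + 1) − 1000 = -22.94‰
step 2: δ = (-22.94 + 1000)·(-18.7/1000 + 1) − 1000 = -41.21‰
step 3: δ = (-41.21 + 1000)·(-24.0/1000 + 1) − 1000 = -64.22‰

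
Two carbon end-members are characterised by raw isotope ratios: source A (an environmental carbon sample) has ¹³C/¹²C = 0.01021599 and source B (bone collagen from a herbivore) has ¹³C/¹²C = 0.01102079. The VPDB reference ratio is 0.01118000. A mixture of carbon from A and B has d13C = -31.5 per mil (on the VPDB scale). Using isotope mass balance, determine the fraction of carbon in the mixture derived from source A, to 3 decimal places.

0.240

δ_A = (0.01021599/0.01118000 − 1)×1000 = (0.913774 − 1)×1000 = -86.226 per mil
δ_B = (0.01102079/0.01118000 − 1)×1000 = (0.985759 − 1)×1000 = -14.241 per mil
f_A = (δ_mix − δ_B)/(δ_A − δ_B) = (-31.5 − (-14.241))/(-86.226 − (-14.241))
f_A = -17.259 / -71.986 = 0.2398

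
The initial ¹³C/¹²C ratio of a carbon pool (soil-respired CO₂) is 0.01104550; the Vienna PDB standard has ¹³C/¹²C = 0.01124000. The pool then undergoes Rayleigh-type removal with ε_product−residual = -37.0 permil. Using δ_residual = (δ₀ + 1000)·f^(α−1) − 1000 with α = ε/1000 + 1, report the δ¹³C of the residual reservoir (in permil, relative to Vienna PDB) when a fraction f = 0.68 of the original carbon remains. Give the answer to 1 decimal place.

-3.2 permil

δ₀ = (0.01104550/0.01124000 − 1)×1000 = (0.982696 − 1)×1000 = -17.304 permil
α − 1 = ε/1000 = -0.0370
f^(α−1) = 0.68^(-0.0370) = 1.014372
δ_res = (-17.304 + 1000) × 1.014372 − 1000 = 996.819 − 1000 = -3.18 permil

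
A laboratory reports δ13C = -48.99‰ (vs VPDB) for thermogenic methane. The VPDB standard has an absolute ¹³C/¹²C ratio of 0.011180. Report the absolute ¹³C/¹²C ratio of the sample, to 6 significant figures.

0.0106323

R_sample = R_standard × (δ13C/1000 + 1)
R_sample = 0.011180 × (-48.99/1000 + 1) = 0.011180 × 0.951010
R_sample = 0.0106323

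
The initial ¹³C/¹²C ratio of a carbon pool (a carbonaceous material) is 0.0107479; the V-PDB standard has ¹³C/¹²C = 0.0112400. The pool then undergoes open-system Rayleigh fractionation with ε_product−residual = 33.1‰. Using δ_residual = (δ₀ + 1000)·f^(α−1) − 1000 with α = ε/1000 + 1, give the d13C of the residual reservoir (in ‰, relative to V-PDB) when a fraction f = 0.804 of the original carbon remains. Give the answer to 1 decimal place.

-50.7‰

δ₀ = (0.0107479/0.0112400 − 1)×1000 = (0.956219 − 1)×1000 = -43.781‰
α − 1 = ε/1000 = 0.0331
f^(α−1) = 0.804^(0.0331) = 0.992805
δ_res = (-43.781 + 1000) × 0.992805 − 1000 = 949.339 − 1000 = -50.66‰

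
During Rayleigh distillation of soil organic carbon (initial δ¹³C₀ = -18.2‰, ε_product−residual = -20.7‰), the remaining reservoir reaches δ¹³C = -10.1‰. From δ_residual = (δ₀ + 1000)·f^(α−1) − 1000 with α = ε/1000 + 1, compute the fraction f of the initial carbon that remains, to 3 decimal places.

0.672

α − 1 = ε/1000 = -0.0207
(δ_res + 1000)/(δ₀ + 1000) = (-10.1 + 1000)/(-18.2 + 1000) = 989.9/981.8 = 1.008250
f = 1.008250^(1/-0.0207) = exp(ln(1.008250)/-0.0207) = exp(0.00822/-0.0207)
f = exp(-0.3969) = 0.6724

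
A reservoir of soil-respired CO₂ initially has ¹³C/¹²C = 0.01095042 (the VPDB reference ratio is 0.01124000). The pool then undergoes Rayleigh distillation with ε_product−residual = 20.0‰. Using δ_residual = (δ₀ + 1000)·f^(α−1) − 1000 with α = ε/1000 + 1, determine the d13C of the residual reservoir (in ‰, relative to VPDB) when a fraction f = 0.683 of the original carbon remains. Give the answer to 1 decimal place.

δ₀ = (0.01095042/0.01124000 − 1)×1000 = (0.974237 − 1)×1000 = -25.763‰
α − 1 = ε/1000 = 0.0200
f^(α−1) = 0.683^(0.0200) = 0.992404
δ_res = (-25.763 + 1000) × 0.992404 − 1000 = 966.836 − 1000 = -33.16‰

-33.2‰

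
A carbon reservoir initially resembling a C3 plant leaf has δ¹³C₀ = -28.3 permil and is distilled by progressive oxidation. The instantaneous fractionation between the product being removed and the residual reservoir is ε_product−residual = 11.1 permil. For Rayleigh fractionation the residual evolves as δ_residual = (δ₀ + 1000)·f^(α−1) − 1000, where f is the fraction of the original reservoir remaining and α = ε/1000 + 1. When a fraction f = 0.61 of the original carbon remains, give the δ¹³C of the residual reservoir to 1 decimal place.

-33.6 permil

Rayleigh residual: δ_res = (δ₀ + 1000)·f^(α−1) − 1000
α = ε/1000 + 1 = 1.01110, so α − 1 = 0.01110
f^(α−1) = 0.61^(0.01110) = 0.994528
δ_res = (-28.3 + 1000) × 0.994528 − 1000 = 966.383 − 1000 = -33.62 permil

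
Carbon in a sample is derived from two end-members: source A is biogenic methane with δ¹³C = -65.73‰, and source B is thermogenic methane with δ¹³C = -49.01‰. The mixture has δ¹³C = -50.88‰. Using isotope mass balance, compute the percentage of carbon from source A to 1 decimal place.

δ_mix = f_A·δ_A + (1 − f_A)·δ_B  ⇒  f_A = (δ_mix − δ_B)/(δ_A − δ_B)
f_A = (-50.88 − (-49.01)) / (-65.73 − (-49.01))
f_A = -1.87 / -16.72 = 0.1118

11.2%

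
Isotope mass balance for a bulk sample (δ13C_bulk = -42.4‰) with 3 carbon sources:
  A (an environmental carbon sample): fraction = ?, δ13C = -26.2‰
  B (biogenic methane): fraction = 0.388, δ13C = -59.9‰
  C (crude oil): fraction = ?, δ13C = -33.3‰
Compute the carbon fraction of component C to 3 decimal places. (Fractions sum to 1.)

Let f_C and f_A be the unknown fractions; fractions sum to 1 so f_C + f_A = 0.612.
Mass balance: Σ fᵢ·δᵢ = δ_bulk ⇒ f_C·(-33.3) + f_A·(-26.2) = -42.4 − (-23.241) = -19.159
Substitute f_A = 0.612 − f_C:
f_C·(-33.3 − -26.2) = -19.159 − 0.612×(-26.2) = -3.124
f_C = -3.124 / -7.1 = 0.4401

0.440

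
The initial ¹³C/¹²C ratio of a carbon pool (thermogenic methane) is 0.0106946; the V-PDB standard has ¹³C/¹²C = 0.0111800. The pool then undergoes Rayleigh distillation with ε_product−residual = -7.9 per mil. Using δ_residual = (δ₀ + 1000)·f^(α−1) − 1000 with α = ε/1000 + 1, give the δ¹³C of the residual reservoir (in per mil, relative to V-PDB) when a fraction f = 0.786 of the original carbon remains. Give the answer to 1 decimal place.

-41.6 per mil

δ₀ = (0.0106946/0.0111800 − 1)×1000 = (0.956583 − 1)×1000 = -43.417 per mil
α − 1 = ε/1000 = -0.0079
f^(α−1) = 0.786^(-0.0079) = 1.001904
δ_res = (-43.417 + 1000) × 1.001904 − 1000 = 958.405 − 1000 = -41.60 per mil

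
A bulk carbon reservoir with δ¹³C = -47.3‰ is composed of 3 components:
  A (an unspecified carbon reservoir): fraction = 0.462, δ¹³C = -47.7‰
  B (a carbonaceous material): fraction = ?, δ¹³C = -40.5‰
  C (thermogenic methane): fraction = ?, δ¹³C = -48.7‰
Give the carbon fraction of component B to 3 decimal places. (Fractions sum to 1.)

0.114

Let f_B and f_C be the unknown fractions; fractions sum to 1 so f_B + f_C = 0.538.
Mass balance: Σ fᵢ·δᵢ = δ_bulk ⇒ f_B·(-40.5) + f_C·(-48.7) = -47.3 − (-22.037) = -25.263
Substitute f_C = 0.538 − f_B:
f_B·(-40.5 − -48.7) = -25.263 − 0.538×(-48.7) = 0.938
f_B = 0.938 / 8.2 = 0.1144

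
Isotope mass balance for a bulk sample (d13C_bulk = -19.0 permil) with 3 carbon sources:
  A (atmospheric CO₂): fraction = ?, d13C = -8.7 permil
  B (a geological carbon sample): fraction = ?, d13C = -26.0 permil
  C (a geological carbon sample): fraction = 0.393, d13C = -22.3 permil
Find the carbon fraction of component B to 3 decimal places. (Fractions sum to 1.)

0.286

Let f_B and f_A be the unknown fractions; fractions sum to 1 so f_B + f_A = 0.607.
Mass balance: Σ fᵢ·δᵢ = δ_bulk ⇒ f_B·(-26.0) + f_A·(-8.7) = -19.0 − (-8.764) = -10.236
Substitute f_A = 0.607 − f_B:
f_B·(-26.0 − -8.7) = -10.236 − 0.607×(-8.7) = -4.955
f_B = -4.955 / -17.3 = 0.2864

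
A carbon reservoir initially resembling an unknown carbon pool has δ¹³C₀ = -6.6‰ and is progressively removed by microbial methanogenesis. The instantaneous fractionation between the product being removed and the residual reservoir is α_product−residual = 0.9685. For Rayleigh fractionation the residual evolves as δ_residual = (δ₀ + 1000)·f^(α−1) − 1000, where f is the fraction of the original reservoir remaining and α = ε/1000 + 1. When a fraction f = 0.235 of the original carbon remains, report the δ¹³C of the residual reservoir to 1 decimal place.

39.8‰

Rayleigh residual: δ_res = (δ₀ + 1000)·f^(α−1) − 1000
α − 1 = -0.03150
f^(α−1) = 0.235^(-0.03150) = 1.046674
δ_res = (-6.6 + 1000) × 1.046674 − 1000 = 1039.766 − 1000 = 39.77‰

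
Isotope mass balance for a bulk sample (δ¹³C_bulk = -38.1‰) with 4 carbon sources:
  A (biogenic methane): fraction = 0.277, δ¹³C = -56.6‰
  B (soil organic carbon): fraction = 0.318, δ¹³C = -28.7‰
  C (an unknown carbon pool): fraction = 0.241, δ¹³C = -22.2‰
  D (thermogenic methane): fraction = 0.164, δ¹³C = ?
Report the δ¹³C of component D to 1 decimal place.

Isotope mass balance: δ_bulk = Σ fᵢ·δᵢ.
-38.1 = 0.277×(-56.6) + 0.318×(-28.7) + 0.241×(-22.2) + 0.164×δ_D
0.164·δ_D = -38.1 − (-30.155) = -7.945
δ_D = -7.945 / 0.164 = -48.45‰

-48.4‰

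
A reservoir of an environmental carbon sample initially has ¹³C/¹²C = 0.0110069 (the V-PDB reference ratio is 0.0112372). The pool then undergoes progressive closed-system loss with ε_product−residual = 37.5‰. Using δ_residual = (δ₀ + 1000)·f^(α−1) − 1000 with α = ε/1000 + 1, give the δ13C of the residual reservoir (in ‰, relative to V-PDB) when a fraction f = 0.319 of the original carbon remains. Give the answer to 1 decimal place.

-61.6‰

δ₀ = (0.0110069/0.0112372 − 1)×1000 = (0.979506 − 1)×1000 = -20.494‰
α − 1 = ε/1000 = 0.0375
f^(α−1) = 0.319^(0.0375) = 0.958059
δ_res = (-20.494 + 1000) × 0.958059 − 1000 = 938.424 − 1000 = -61.58‰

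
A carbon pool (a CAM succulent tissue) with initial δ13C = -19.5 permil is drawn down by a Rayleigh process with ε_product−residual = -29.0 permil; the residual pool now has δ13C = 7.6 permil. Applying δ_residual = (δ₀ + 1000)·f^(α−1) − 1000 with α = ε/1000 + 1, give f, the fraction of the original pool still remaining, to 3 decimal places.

0.391

α − 1 = ε/1000 = -0.0290
(δ_res + 1000)/(δ₀ + 1000) = (7.6 + 1000)/(-19.5 + 1000) = 1007.6/980.5 = 1.027639
f = 1.027639^(1/-0.0290) = exp(ln(1.027639)/-0.0290) = exp(0.02726/-0.0290)
f = exp(-0.9401) = 0.3906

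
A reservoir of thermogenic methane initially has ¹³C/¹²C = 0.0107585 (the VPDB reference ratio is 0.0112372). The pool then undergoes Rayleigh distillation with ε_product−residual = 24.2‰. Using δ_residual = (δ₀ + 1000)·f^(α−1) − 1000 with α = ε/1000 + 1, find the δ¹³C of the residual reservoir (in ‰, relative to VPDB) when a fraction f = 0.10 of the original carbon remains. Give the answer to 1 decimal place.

δ₀ = (0.0107585/0.0112372 − 1)×1000 = (0.957400 − 1)×1000 = -42.600‰
α − 1 = ε/1000 = 0.0242
f^(α−1) = 0.10^(0.0242) = 0.945802
δ_res = (-42.600 + 1000) × 0.945802 − 1000 = 905.511 − 1000 = -94.49‰

-94.5‰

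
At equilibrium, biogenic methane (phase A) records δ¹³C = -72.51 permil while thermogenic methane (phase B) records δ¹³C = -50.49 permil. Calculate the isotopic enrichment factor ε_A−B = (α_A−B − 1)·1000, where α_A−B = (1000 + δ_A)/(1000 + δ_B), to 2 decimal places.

α_A−B = (1000 + -72.51) / (1000 + -50.49) = 927.49 / 949.51 = 0.976809
ε_A−B = (0.976809 − 1) × 1000 = -23.191 permil
(The approximation ε ≈ δ_A − δ_B would give -22.02 permil.)

-23.19 permil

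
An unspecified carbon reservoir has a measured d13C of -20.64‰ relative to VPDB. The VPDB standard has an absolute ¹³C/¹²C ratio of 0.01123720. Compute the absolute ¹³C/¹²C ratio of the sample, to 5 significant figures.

0.011005

R_sample = R_standard × (d13C/1000 + 1)
R_sample = 0.01123720 × (-20.64/1000 + 1) = 0.01123720 × 0.979360
R_sample = 0.0110053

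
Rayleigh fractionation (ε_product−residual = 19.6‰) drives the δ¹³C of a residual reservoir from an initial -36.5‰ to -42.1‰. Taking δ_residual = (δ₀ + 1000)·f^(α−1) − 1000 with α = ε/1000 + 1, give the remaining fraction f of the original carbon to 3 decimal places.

0.743

α − 1 = ε/1000 = 0.0196
(δ_res + 1000)/(δ₀ + 1000) = (-42.1 + 1000)/(-36.5 + 1000) = 957.9/963.5 = 0.994188
f = 0.994188^(1/0.0196) = exp(ln(0.994188)/0.0196) = exp(-0.00583/0.0196)
f = exp(-0.2974) = 0.7427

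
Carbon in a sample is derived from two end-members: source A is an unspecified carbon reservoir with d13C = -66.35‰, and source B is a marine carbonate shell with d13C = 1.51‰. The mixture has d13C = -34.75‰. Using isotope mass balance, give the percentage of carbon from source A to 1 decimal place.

53.4%

δ_mix = f_A·δ_A + (1 − f_A)·δ_B  ⇒  f_A = (δ_mix − δ_B)/(δ_A − δ_B)
f_A = (-34.75 − (1.51)) / (-66.35 − (1.51))
f_A = -36.26 / -67.86 = 0.5343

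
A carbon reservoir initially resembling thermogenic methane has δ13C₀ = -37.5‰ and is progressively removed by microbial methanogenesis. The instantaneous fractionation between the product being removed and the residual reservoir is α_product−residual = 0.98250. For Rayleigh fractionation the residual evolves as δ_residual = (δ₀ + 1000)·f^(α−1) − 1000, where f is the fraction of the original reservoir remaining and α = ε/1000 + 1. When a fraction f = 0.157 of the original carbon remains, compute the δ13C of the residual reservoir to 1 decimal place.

-5.8‰

Rayleigh residual: δ_res = (δ₀ + 1000)·f^(α−1) − 1000
α − 1 = -0.01750
f^(α−1) = 0.157^(-0.01750) = 1.032932
δ_res = (-37.5 + 1000) × 1.032932 − 1000 = 994.197 − 1000 = -5.80‰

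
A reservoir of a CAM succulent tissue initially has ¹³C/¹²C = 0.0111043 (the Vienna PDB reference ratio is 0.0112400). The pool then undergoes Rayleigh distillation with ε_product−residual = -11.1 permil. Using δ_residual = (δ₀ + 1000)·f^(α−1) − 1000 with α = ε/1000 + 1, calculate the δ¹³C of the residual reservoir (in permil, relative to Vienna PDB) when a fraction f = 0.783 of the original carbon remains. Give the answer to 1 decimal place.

δ₀ = (0.0111043/0.0112400 − 1)×1000 = (0.987927 − 1)×1000 = -12.073 permil
α − 1 = ε/1000 = -0.0111
f^(α−1) = 0.783^(-0.0111) = 1.002719
δ_res = (-12.073 + 1000) × 1.002719 − 1000 = 990.613 − 1000 = -9.39 permil

-9.4 permil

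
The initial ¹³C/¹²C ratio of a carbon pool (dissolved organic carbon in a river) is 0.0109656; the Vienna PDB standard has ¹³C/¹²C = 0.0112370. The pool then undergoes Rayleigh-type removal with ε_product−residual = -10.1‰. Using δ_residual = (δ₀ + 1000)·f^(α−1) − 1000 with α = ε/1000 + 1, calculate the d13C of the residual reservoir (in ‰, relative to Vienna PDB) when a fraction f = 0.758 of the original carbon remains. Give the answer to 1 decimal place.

δ₀ = (0.0109656/0.0112370 − 1)×1000 = (0.975848 − 1)×1000 = -24.152‰
α − 1 = ε/1000 = -0.0101
f^(α−1) = 0.758^(-0.0101) = 1.002802
δ_res = (-24.152 + 1000) × 1.002802 − 1000 = 978.582 − 1000 = -21.42‰

-21.4‰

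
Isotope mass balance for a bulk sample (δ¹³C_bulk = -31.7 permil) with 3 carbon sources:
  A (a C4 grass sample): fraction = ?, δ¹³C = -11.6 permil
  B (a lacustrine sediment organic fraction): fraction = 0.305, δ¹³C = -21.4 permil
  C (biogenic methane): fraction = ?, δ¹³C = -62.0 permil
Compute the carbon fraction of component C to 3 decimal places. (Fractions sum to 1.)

0.340

Let f_C and f_A be the unknown fractions; fractions sum to 1 so f_C + f_A = 0.695.
Mass balance: Σ fᵢ·δᵢ = δ_bulk ⇒ f_C·(-62.0) + f_A·(-11.6) = -31.7 − (-6.527) = -25.173
Substitute f_A = 0.695 − f_C:
f_C·(-62.0 − -11.6) = -25.173 − 0.695×(-11.6) = -17.111
f_C = -17.111 / -50.4 = 0.3395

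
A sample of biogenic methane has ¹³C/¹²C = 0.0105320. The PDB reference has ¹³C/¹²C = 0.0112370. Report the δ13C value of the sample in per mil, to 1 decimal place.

-62.7 per mil

δ13C = (R_sample / R_standard − 1) × 1000
R_sample / R_standard = 0.0105320 / 0.0112370 = 0.937261
δ13C = (0.937261 − 1) × 1000 = -62.74 per mil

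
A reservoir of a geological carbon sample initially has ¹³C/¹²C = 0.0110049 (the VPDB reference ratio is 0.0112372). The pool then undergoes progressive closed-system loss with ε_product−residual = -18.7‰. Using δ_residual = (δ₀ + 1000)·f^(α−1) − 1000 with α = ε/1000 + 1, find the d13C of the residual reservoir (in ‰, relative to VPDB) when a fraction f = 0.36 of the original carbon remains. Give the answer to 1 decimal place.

δ₀ = (0.0110049/0.0112372 − 1)×1000 = (0.979328 − 1)×1000 = -20.672‰
α − 1 = ε/1000 = -0.0187
f^(α−1) = 0.36^(-0.0187) = 1.019289
δ_res = (-20.672 + 1000) × 1.019289 − 1000 = 998.217 − 1000 = -1.78‰

-1.8‰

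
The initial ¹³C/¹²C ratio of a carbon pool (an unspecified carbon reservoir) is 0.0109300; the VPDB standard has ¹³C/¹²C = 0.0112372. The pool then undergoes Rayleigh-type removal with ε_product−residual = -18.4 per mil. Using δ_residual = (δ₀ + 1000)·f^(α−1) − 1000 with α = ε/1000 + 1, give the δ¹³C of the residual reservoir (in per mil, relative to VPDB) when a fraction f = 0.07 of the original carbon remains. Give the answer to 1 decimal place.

δ₀ = (0.0109300/0.0112372 − 1)×1000 = (0.972662 − 1)×1000 = -27.338 per mil
α − 1 = ε/1000 = -0.0184
f^(α−1) = 0.07^(-0.0184) = 1.050147
δ_res = (-27.338 + 1000) × 1.050147 − 1000 = 1021.439 − 1000 = 21.44 per mil

21.4 per mil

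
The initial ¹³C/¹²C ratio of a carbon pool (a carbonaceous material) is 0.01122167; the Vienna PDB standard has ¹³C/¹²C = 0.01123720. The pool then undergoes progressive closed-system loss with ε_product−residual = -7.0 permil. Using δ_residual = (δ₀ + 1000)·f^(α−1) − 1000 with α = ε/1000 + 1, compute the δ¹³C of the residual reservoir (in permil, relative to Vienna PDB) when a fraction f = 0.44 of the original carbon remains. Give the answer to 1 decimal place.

4.4 permil

δ₀ = (0.01122167/0.01123720 − 1)×1000 = (0.998618 − 1)×1000 = -1.382 permil
α − 1 = ε/1000 = -0.0070
f^(α−1) = 0.44^(-0.0070) = 1.005763
δ_res = (-1.382 + 1000) × 1.005763 − 1000 = 1004.373 − 1000 = 4.37 permil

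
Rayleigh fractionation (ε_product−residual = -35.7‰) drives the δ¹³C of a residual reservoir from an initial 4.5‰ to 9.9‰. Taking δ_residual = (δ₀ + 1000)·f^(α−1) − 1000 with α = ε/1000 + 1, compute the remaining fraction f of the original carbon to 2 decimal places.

0.86

α − 1 = ε/1000 = -0.0357
(δ_res + 1000)/(δ₀ + 1000) = (9.9 + 1000)/(4.5 + 1000) = 1009.9/1004.5 = 1.005376
f = 1.005376^(1/-0.0357) = exp(ln(1.005376)/-0.0357) = exp(0.00536/-0.0357)
f = exp(-0.1502) = 0.8606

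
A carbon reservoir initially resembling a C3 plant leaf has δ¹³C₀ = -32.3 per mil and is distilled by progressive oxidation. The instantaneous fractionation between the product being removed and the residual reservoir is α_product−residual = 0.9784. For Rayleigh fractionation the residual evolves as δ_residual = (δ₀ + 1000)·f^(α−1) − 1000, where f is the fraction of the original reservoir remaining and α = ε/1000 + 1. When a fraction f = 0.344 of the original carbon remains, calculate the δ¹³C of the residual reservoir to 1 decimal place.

-9.7 per mil

Rayleigh residual: δ_res = (δ₀ + 1000)·f^(α−1) − 1000
α − 1 = -0.02160
f^(α−1) = 0.344^(-0.02160) = 1.023317
δ_res = (-32.3 + 1000) × 1.023317 − 1000 = 990.264 − 1000 = -9.74 per mil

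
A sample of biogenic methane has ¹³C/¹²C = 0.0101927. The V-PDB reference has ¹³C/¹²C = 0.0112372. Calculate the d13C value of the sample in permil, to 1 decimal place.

d13C = (R_sample / R_standard − 1) × 1000
R_sample / R_standard = 0.0101927 / 0.0112372 = 0.907050
d13C = (0.907050 − 1) × 1000 = -92.95 permil

-93.0 permil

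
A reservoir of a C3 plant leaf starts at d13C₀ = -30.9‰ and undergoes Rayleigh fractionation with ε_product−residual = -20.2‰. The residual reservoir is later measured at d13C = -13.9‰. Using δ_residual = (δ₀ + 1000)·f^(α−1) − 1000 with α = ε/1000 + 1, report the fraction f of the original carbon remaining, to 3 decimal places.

α − 1 = ε/1000 = -0.0202
(δ_res + 1000)/(δ₀ + 1000) = (-13.9 + 1000)/(-30.9 + 1000) = 986.1/969.1 = 1.017542
f = 1.017542^(1/-0.0202) = exp(ln(1.017542)/-0.0202) = exp(0.01739/-0.0202)
f = exp(-0.8609) = 0.4228

0.423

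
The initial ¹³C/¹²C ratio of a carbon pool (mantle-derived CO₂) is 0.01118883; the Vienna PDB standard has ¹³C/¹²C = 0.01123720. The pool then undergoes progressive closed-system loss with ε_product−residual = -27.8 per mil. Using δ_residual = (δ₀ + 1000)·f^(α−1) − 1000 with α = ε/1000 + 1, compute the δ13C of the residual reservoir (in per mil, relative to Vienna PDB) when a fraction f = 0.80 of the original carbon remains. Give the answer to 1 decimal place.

1.9 per mil

δ₀ = (0.01118883/0.01123720 − 1)×1000 = (0.995696 − 1)×1000 = -4.304 per mil
α − 1 = ε/1000 = -0.0278
f^(α−1) = 0.80^(-0.0278) = 1.006223
δ_res = (-4.304 + 1000) × 1.006223 − 1000 = 1001.891 − 1000 = 1.89 per mil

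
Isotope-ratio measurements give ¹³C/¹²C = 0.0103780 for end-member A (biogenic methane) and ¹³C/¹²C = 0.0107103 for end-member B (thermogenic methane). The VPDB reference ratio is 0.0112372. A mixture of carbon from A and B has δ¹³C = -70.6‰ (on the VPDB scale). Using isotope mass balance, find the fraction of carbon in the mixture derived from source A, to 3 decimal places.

0.802

δ_A = (0.0103780/0.0112372 − 1)×1000 = (0.923540 − 1)×1000 = -76.460‰
δ_B = (0.0107103/0.0112372 − 1)×1000 = (0.953111 − 1)×1000 = -46.889‰
f_A = (δ_mix − δ_B)/(δ_A − δ_B) = (-70.6 − (-46.889))/(-76.460 − (-46.889))
f_A = -23.711 / -29.571 = 0.8018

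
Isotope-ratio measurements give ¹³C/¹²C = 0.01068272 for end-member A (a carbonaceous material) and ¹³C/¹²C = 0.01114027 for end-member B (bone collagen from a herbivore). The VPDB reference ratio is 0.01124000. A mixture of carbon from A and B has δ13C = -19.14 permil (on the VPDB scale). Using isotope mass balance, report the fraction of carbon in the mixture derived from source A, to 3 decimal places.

0.252

δ_A = (0.01068272/0.01124000 − 1)×1000 = (0.950420 − 1)×1000 = -49.580 permil
δ_B = (0.01114027/0.01124000 − 1)×1000 = (0.991127 − 1)×1000 = -8.873 permil
f_A = (δ_mix − δ_B)/(δ_A − δ_B) = (-19.14 − (-8.873))/(-49.580 − (-8.873))
f_A = -10.267 / -40.707 = 0.2522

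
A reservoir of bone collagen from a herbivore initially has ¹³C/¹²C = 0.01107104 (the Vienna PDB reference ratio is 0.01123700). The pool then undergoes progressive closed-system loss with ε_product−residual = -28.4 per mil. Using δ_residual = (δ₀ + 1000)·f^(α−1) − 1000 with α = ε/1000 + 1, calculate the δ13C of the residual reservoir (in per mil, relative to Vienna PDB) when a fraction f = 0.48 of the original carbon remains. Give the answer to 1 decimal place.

6.0 per mil

δ₀ = (0.01107104/0.01123700 − 1)×1000 = (0.985231 − 1)×1000 = -14.769 per mil
α − 1 = ε/1000 = -0.0284
f^(α−1) = 0.48^(-0.0284) = 1.021063
δ_res = (-14.769 + 1000) × 1.021063 − 1000 = 1005.983 − 1000 = 5.98 per mil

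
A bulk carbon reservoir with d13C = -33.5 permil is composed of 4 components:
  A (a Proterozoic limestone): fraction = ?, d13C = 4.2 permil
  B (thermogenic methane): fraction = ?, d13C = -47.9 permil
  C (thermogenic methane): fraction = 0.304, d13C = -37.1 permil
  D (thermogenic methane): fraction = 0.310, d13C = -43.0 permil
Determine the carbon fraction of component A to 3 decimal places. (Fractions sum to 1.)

Let f_A and f_B be the unknown fractions; fractions sum to 1 so f_A + f_B = 0.386.
Mass balance: Σ fᵢ·δᵢ = δ_bulk ⇒ f_A·(4.2) + f_B·(-47.9) = -33.5 − (-24.608) = -8.892
Substitute f_B = 0.386 − f_A:
f_A·(4.2 − -47.9) = -8.892 − 0.386×(-47.9) = 9.598
f_A = 9.598 / 52.1 = 0.1842

0.184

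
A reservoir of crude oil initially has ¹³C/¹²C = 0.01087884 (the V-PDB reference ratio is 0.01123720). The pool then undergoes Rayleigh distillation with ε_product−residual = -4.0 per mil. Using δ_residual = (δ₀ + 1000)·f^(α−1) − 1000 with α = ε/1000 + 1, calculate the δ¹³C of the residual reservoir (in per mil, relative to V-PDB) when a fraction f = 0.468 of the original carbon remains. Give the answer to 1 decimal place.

δ₀ = (0.01087884/0.01123720 − 1)×1000 = (0.968109 − 1)×1000 = -31.891 per mil
α − 1 = ε/1000 = -0.0040
f^(α−1) = 0.468^(-0.0040) = 1.003042
δ_res = (-31.891 + 1000) × 1.003042 − 1000 = 971.054 − 1000 = -28.95 per mil

-28.9 per mil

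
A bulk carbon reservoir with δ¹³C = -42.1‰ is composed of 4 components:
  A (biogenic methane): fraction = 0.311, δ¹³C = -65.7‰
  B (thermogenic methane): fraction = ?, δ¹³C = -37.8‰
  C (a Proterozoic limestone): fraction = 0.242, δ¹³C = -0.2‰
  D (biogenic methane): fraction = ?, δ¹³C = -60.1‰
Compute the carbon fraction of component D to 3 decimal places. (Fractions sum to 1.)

0.212

Let f_D and f_B be the unknown fractions; fractions sum to 1 so f_D + f_B = 0.447.
Mass balance: Σ fᵢ·δᵢ = δ_bulk ⇒ f_D·(-60.1) + f_B·(-37.8) = -42.1 − (-20.481) = -21.619
Substitute f_B = 0.447 − f_D:
f_D·(-60.1 − -37.8) = -21.619 − 0.447×(-37.8) = -4.722
f_D = -4.722 / -22.3 = 0.2118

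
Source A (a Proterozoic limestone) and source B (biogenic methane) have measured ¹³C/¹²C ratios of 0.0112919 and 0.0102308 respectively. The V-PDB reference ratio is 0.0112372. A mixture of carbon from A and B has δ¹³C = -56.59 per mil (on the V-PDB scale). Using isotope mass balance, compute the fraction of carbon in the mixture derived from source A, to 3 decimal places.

0.349

δ_A = (0.0112919/0.0112372 − 1)×1000 = (1.004868 − 1)×1000 = 4.868 per mil
δ_B = (0.0102308/0.0112372 − 1)×1000 = (0.910440 − 1)×1000 = -89.560 per mil
f_A = (δ_mix − δ_B)/(δ_A − δ_B) = (-56.59 − (-89.560))/(4.868 − (-89.560))
f_A = 32.970 / 94.427 = 0.3492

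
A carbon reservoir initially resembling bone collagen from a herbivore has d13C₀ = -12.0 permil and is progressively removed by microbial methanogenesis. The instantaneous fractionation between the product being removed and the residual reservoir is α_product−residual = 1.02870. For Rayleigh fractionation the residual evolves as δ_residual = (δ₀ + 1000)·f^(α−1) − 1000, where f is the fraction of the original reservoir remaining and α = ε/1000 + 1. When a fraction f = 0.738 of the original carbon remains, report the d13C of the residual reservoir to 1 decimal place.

-20.6 permil

Rayleigh residual: δ_res = (δ₀ + 1000)·f^(α−1) − 1000
α − 1 = 0.02870
f^(α−1) = 0.738^(0.02870) = 0.991319
δ_res = (-12.0 + 1000) × 0.991319 − 1000 = 979.423 − 1000 = -20.58 permil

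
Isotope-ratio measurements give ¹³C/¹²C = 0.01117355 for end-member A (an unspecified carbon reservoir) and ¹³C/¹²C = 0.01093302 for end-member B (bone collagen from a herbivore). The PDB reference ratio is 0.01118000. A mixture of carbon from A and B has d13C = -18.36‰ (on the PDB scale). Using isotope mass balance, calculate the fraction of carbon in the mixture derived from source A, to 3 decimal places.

0.173

δ_A = (0.01117355/0.01118000 − 1)×1000 = (0.999423 − 1)×1000 = -0.577‰
δ_B = (0.01093302/0.01118000 − 1)×1000 = (0.977909 − 1)×1000 = -22.091‰
f_A = (δ_mix − δ_B)/(δ_A − δ_B) = (-18.36 − (-22.091))/(-0.577 − (-22.091))
f_A = 3.731 / 21.514 = 0.1734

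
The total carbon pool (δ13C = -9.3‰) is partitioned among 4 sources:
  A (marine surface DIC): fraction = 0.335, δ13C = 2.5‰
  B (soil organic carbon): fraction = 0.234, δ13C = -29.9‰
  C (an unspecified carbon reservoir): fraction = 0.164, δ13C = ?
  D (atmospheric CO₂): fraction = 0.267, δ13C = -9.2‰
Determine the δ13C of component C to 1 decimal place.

-4.2‰

Isotope mass balance: δ_bulk = Σ fᵢ·δᵢ.
-9.3 = 0.335×(2.5) + 0.234×(-29.9) + 0.164×δ_C + 0.267×(-9.2)
0.164·δ_C = -9.3 − (-8.615) = -0.685
δ_C = -0.685 / 0.164 = -4.17‰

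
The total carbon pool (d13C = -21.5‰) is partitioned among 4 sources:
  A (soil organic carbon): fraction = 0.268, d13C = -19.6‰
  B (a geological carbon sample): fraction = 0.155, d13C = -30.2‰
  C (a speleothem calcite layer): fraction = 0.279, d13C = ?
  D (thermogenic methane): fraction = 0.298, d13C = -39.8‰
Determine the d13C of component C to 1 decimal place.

Isotope mass balance: δ_bulk = Σ fᵢ·δᵢ.
-21.5 = 0.268×(-19.6) + 0.155×(-30.2) + 0.279×δ_C + 0.298×(-39.8)
0.279·δ_C = -21.5 − (-21.794) = 0.294
δ_C = 0.294 / 0.279 = 1.05‰

1.1‰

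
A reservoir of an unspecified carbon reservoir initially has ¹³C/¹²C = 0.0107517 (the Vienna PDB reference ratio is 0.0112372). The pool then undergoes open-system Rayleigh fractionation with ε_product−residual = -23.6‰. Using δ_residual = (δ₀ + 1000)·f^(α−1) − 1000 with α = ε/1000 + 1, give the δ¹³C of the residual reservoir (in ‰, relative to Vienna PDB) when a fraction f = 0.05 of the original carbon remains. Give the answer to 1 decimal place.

δ₀ = (0.0107517/0.0112372 − 1)×1000 = (0.956795 − 1)×1000 = -43.205‰
α − 1 = ε/1000 = -0.0236
f^(α−1) = 0.05^(-0.0236) = 1.073258
δ_res = (-43.205 + 1000) × 1.073258 − 1000 = 1026.889 − 1000 = 26.89‰

26.9‰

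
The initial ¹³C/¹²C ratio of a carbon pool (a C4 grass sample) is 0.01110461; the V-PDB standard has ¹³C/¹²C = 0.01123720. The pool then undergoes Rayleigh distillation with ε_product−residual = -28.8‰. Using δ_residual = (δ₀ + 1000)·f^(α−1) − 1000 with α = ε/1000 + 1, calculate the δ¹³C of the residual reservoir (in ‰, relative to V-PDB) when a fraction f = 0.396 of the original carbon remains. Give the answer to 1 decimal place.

14.9‰

δ₀ = (0.01110461/0.01123720 − 1)×1000 = (0.988201 − 1)×1000 = -11.799‰
α − 1 = ε/1000 = -0.0288
f^(α−1) = 0.396^(-0.0288) = 1.027038
δ_res = (-11.799 + 1000) × 1.027038 − 1000 = 1014.919 − 1000 = 14.92‰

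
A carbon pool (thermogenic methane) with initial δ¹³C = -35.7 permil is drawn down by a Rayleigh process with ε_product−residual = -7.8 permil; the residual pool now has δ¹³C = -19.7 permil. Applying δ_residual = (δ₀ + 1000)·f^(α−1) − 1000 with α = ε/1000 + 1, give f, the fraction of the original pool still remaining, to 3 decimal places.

0.121

α − 1 = ε/1000 = -0.0078
(δ_res + 1000)/(δ₀ + 1000) = (-19.7 + 1000)/(-35.7 + 1000) = 980.3/964.3 = 1.016592
f = 1.016592^(1/-0.0078) = exp(ln(1.016592)/-0.0078) = exp(0.01646/-0.0078)
f = exp(-2.1098) = 0.1213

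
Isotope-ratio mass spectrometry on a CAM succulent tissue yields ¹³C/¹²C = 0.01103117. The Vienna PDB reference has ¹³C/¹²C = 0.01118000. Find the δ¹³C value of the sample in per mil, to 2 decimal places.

-13.31 per mil

δ¹³C = (R_sample / R_standard − 1) × 1000
R_sample / R_standard = 0.01103117 / 0.01118000 = 0.986688
δ¹³C = (0.986688 − 1) × 1000 = -13.312 per mil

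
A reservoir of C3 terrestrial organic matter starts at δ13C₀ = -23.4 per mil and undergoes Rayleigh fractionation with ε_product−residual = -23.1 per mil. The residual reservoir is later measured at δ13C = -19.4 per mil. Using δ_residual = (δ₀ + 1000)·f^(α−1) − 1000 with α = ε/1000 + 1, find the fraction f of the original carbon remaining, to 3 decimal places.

0.838

α − 1 = ε/1000 = -0.0231
(δ_res + 1000)/(δ₀ + 1000) = (-19.4 + 1000)/(-23.4 + 1000) = 980.6/976.6 = 1.004096
f = 1.004096^(1/-0.0231) = exp(ln(1.004096)/-0.0231) = exp(0.00409/-0.0231)
f = exp(-0.1769) = 0.8378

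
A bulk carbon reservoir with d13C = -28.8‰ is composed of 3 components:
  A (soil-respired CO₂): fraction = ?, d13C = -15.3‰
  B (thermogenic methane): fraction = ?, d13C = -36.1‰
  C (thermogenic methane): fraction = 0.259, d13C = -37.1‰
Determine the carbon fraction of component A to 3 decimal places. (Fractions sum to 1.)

Let f_A and f_B be the unknown fractions; fractions sum to 1 so f_A + f_B = 0.741.
Mass balance: Σ fᵢ·δᵢ = δ_bulk ⇒ f_A·(-15.3) + f_B·(-36.1) = -28.8 − (-9.609) = -19.191
Substitute f_B = 0.741 − f_A:
f_A·(-15.3 − -36.1) = -19.191 − 0.741×(-36.1) = 7.559
f_A = 7.559 / 20.8 = 0.3634

0.363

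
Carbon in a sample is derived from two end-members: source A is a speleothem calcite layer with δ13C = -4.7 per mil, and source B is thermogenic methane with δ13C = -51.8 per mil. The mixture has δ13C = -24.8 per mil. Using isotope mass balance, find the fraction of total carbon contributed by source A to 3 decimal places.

δ_mix = f_A·δ_A + (1 − f_A)·δ_B  ⇒  f_A = (δ_mix − δ_B)/(δ_A − δ_B)
f_A = (-24.8 − (-51.8)) / (-4.7 − (-51.8))
f_A = 27.0 / 47.1 = 0.5732

0.573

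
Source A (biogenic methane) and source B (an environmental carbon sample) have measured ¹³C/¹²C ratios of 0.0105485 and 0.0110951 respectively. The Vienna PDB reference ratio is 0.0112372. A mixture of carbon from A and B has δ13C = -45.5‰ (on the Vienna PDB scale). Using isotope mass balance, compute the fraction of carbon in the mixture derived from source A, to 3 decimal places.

0.675

δ_A = (0.0105485/0.0112372 − 1)×1000 = (0.938712 − 1)×1000 = -61.288‰
δ_B = (0.0110951/0.0112372 − 1)×1000 = (0.987355 − 1)×1000 = -12.645‰
f_A = (δ_mix − δ_B)/(δ_A − δ_B) = (-45.5 − (-12.645))/(-61.288 − (-12.645))
f_A = -32.855 / -48.642 = 0.6754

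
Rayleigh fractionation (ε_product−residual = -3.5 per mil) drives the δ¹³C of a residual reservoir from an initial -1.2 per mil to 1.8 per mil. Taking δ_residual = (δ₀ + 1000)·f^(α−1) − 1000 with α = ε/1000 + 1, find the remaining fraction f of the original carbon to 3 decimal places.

α − 1 = ε/1000 = -0.0035
(δ_res + 1000)/(δ₀ + 1000) = (1.8 + 1000)/(-1.2 + 1000) = 1001.8/998.8 = 1.003004
f = 1.003004^(1/-0.0035) = exp(ln(1.003004)/-0.0035) = exp(0.00300/-0.0035)
f = exp(-0.8569) = 0.4245

0.424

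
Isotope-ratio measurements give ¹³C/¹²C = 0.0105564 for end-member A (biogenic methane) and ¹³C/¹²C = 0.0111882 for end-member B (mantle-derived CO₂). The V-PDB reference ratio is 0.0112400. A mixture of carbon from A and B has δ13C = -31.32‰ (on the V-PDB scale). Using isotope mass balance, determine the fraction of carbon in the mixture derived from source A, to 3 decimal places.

0.475

δ_A = (0.0105564/0.0112400 − 1)×1000 = (0.939181 − 1)×1000 = -60.819‰
δ_B = (0.0111882/0.0112400 − 1)×1000 = (0.995391 − 1)×1000 = -4.609‰
f_A = (δ_mix − δ_B)/(δ_A − δ_B) = (-31.32 − (-4.609))/(-60.819 − (-4.609))
f_A = -26.711 / -56.210 = 0.4752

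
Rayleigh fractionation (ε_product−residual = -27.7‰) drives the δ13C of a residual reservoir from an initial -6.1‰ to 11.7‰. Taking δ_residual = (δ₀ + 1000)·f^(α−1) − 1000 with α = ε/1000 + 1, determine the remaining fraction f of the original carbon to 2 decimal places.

0.53

α − 1 = ε/1000 = -0.0277
(δ_res + 1000)/(δ₀ + 1000) = (11.7 + 1000)/(-6.1 + 1000) = 1011.7/993.9 = 1.017909
f = 1.017909^(1/-0.0277) = exp(ln(1.017909)/-0.0277) = exp(0.01775/-0.0277)
f = exp(-0.6408) = 0.5269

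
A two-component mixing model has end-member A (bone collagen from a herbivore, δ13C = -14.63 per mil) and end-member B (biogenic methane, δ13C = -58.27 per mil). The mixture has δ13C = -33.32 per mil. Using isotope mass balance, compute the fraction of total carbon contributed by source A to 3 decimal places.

δ_mix = f_A·δ_A + (1 − f_A)·δ_B  ⇒  f_A = (δ_mix − δ_B)/(δ_A − δ_B)
f_A = (-33.32 − (-58.27)) / (-14.63 − (-58.27))
f_A = 24.95 / 43.64 = 0.5717

0.572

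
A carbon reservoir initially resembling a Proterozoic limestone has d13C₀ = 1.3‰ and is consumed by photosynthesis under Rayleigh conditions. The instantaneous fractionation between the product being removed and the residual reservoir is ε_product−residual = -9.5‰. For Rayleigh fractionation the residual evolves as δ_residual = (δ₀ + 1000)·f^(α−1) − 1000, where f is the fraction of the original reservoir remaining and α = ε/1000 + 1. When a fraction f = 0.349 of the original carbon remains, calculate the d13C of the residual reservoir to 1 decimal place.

11.4‰

Rayleigh residual: δ_res = (δ₀ + 1000)·f^(α−1) − 1000
α = ε/1000 + 1 = 0.99050, so α − 1 = -0.00950
f^(α−1) = 0.349^(-0.00950) = 1.010051
δ_res = (1.3 + 1000) × 1.010051 − 1000 = 1011.364 − 1000 = 11.36‰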